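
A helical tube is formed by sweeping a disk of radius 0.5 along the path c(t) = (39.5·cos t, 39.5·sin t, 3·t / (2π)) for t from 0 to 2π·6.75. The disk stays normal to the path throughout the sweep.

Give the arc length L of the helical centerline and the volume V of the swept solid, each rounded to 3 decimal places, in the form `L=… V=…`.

2πR = 2π·39.5 = 248.185820
per-turn = √(248.185820² + 3²) = √(61596.2011 + 9) = √61605.2011 = 248.203951
L = 6.75 × 248.203951 = 1675.376666
V = π·0.5² × L = 0.785398 × 1675.376666 = 1315.837757

L=1675.377 V=1315.838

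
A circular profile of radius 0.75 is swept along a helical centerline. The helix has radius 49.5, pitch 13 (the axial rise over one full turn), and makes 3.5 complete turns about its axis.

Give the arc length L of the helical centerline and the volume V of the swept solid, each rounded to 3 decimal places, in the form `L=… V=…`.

L=1089.512 V=1925.327

2πR = 2π·49.5 = 311.017673
per-turn = √(311.017673² + 13²) = √(96731.9927 + 169) = √96900.9927 = 311.289243
L = 3.5 × 311.289243 = 1089.512350
V = π·0.75² × L = 1.767146 × 1089.512350 = 1925.327247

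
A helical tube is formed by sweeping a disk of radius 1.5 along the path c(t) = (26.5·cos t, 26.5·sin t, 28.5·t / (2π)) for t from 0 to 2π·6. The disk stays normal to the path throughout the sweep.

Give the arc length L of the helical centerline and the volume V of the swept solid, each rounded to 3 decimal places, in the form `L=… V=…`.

2πR = 2π·26.5 = 166.504411
per-turn = √(166.504411² + 28.5²) = √(27723.7188 + 812.25) = √28535.9688 = 168.925927
L = 6 × 168.925927 = 1013.555561
V = π·1.5² × L = 7.068583 × 1013.555561 = 7164.402086

L=1013.556 V=7164.402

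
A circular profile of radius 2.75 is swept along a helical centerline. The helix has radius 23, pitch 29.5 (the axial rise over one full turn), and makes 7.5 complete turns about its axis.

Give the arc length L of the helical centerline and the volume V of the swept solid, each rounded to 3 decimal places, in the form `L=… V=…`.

L=1106.201 V=26281.455

2πR = 2π·23 = 144.513262
per-turn = √(144.513262² + 29.5²) = √(20884.0829 + 870.25) = √21754.3329 = 147.493501
L = 7.5 × 147.493501 = 1106.201259
V = π·2.75² × L = 23.758294 × 1106.201259 = 26281.455234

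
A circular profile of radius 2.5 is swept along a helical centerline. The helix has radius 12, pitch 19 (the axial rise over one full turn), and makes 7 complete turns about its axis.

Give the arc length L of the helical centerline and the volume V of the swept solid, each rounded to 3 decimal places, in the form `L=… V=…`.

2πR = 2π·12 = 75.398224
per-turn = √(75.398224² + 19²) = √(5684.8921 + 361) = √6045.8921 = 77.755335
L = 7 × 77.755335 = 544.287346
V = π·2.5² × L = 19.634954 × 544.287346 = 10687.057041

L=544.287 V=10687.057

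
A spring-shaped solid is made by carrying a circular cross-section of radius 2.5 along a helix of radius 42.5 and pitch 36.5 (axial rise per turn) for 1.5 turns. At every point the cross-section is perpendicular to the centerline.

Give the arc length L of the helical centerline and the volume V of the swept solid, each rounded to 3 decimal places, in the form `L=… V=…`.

2πR = 2π·42.5 = 267.035376
per-turn = √(267.035376² + 36.5²) = √(71307.8918 + 1332.25) = √72640.1418 = 269.518352
L = 1.5 × 269.518352 = 404.277527
V = π·2.5² × L = 19.634954 × 404.277527 = 7937.970685

L=404.278 V=7937.971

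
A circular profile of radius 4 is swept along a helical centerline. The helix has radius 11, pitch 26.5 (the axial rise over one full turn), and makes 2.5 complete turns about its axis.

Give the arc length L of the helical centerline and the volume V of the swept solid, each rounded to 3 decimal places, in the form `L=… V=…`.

L=185.053 V=9301.779

2πR = 2π·11 = 69.115038
per-turn = √(69.115038² + 26.5²) = √(4776.8885 + 702.25) = √5479.1385 = 74.021203
L = 2.5 × 74.021203 = 185.053008
V = π·4² × L = 50.265482 × 185.053008 = 9301.778733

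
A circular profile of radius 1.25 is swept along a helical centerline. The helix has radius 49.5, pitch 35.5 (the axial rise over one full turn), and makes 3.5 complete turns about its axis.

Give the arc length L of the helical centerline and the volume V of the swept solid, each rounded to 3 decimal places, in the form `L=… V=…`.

L=1095.630 V=5378.161

2πR = 2π·49.5 = 311.017673
per-turn = √(311.017673² + 35.5²) = √(96731.9927 + 1260.25) = √97992.2427 = 313.037127
L = 3.5 × 313.037127 = 1095.629944
V = π·1.25² × L = 4.908739 × 1095.629944 = 5378.160910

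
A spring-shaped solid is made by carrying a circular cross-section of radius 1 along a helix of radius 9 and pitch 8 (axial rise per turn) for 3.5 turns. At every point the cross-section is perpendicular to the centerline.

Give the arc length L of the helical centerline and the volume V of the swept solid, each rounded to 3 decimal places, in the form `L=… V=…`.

L=199.891 V=627.976

2πR = 2π·9 = 56.548668
per-turn = √(56.548668² + 8²) = √(3197.7518 + 64) = √3261.7518 = 57.111749
L = 3.5 × 57.111749 = 199.891120
V = π·1² × L = 3.141593 × 199.891120 = 627.976474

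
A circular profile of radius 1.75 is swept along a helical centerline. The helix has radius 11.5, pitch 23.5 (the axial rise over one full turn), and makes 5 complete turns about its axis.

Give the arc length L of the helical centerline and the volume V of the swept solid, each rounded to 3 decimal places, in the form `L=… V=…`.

2πR = 2π·11.5 = 72.256631
per-turn = √(72.256631² + 23.5²) = √(5221.0207 + 552.25) = √5773.2707 = 75.982042
L = 5 × 75.982042 = 379.910211
V = π·1.75² × L = 9.621128 × 379.910211 = 3655.164576

L=379.910 V=3655.165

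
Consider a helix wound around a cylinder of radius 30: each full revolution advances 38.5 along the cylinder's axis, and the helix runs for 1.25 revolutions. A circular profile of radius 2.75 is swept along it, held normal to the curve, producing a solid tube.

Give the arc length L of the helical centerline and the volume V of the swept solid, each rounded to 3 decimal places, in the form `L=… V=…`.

2πR = 2π·30 = 188.495559
per-turn = √(188.495559² + 38.5²) = √(35530.5758 + 1482.25) = √37012.8258 = 192.387177
L = 1.25 × 192.387177 = 240.483971
V = π·2.75² × L = 23.758294 × 240.483971 = 5713.488995

L=240.484 V=5713.489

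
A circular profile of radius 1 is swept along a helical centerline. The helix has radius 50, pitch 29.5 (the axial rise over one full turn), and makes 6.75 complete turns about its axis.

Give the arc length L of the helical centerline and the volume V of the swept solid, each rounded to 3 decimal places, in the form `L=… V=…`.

2πR = 2π·50 = 314.159265
per-turn = √(314.159265² + 29.5²) = √(98696.0440 + 870.25) = √99566.2940 = 315.541271
L = 6.75 × 315.541271 = 2129.903583
V = π·1² × L = 3.141593 × 2129.903583 = 6691.289448

L=2129.904 V=6691.289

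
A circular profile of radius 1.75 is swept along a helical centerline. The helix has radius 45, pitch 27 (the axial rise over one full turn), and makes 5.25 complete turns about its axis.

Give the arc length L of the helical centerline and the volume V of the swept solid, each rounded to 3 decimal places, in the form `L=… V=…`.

2πR = 2π·45 = 282.743339
per-turn = √(282.743339² + 27²) = √(79943.7956 + 729) = √80672.7956 = 284.029568
L = 5.25 × 284.029568 = 1491.155233
V = π·1.75² × L = 9.621128 × 1491.155233 = 14346.594625

L=1491.155 V=14346.595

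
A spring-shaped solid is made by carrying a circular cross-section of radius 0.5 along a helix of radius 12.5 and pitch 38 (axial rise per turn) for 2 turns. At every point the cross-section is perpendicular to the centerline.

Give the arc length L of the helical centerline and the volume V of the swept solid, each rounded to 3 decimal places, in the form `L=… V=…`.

2πR = 2π·12.5 = 78.539816
per-turn = √(78.539816² + 38²) = √(6168.5028 + 1444) = √7612.5028 = 87.249658
L = 2 × 87.249658 = 174.499315
V = π·0.5² × L = 0.785398 × 174.499315 = 137.051442

L=174.499 V=137.051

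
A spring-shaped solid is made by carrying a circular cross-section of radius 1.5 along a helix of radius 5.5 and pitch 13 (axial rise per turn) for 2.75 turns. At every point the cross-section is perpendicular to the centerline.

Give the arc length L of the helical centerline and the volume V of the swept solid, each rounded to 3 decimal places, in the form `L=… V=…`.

L=101.535 V=717.709

2πR = 2π·5.5 = 34.557519
per-turn = √(34.557519² + 13²) = √(1194.2221 + 169) = √1363.2221 = 36.921838
L = 2.75 × 36.921838 = 101.535055
V = π·1.5² × L = 7.068583 × 101.535055 = 717.709011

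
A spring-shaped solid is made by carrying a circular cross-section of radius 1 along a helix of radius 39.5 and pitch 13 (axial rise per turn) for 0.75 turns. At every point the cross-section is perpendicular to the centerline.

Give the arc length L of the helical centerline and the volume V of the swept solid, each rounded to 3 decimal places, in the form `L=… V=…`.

2πR = 2π·39.5 = 248.185820
per-turn = √(248.185820² + 13²) = √(61596.2011 + 169) = √61765.2011 = 248.526057
L = 0.75 × 248.526057 = 186.394543
V = π·1² × L = 3.141593 × 186.394543 = 585.575726

L=186.395 V=585.576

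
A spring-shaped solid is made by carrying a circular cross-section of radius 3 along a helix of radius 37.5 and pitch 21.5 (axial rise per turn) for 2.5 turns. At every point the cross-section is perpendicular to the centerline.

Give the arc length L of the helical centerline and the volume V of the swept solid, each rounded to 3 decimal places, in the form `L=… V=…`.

L=591.496 V=16724.151

2πR = 2π·37.5 = 235.619449
per-turn = √(235.619449² + 21.5²) = √(55516.5248 + 462.25) = √55978.7748 = 236.598341
L = 2.5 × 236.598341 = 591.495851
V = π·3² × L = 28.274334 × 591.495851 = 16724.151193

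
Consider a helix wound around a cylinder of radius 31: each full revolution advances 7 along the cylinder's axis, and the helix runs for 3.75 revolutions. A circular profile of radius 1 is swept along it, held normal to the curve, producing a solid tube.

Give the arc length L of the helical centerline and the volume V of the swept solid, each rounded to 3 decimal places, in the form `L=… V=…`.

L=730.892 V=2296.164

2πR = 2π·31 = 194.778745
per-turn = √(194.778745² + 7²) = √(37938.7593 + 49) = √37987.7593 = 194.904488
L = 3.75 × 194.904488 = 730.891829
V = π·1² × L = 3.141593 × 730.891829 = 2296.164400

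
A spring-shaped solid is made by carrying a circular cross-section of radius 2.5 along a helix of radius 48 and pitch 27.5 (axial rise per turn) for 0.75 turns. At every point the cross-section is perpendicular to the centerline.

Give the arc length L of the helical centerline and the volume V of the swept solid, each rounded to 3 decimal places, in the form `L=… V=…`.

2πR = 2π·48 = 301.592895
per-turn = √(301.592895² + 27.5²) = √(90958.2742 + 756.25) = √91714.5242 = 302.844059
L = 0.75 × 302.844059 = 227.133044
V = π·2.5² × L = 19.634954 × 227.133044 = 4459.746897

L=227.133 V=4459.747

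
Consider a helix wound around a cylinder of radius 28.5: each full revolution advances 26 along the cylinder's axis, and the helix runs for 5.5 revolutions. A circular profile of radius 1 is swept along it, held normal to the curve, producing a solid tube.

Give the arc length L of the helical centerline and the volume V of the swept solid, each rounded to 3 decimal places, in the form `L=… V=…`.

L=995.217 V=3126.565

2πR = 2π·28.5 = 179.070781
per-turn = √(179.070781² + 26²) = √(32066.3447 + 676) = √32742.3447 = 180.948459
L = 5.5 × 180.948459 = 995.216523
V = π·1² × L = 3.141593 × 995.216523 = 3126.564917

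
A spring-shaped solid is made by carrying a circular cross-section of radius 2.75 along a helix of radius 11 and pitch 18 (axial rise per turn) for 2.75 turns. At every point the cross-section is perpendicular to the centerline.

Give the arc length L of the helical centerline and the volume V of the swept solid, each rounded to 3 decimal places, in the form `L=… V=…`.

2πR = 2π·11 = 69.115038
per-turn = √(69.115038² + 18²) = √(4776.8885 + 324) = √5100.8885 = 71.420505
L = 2.75 × 71.420505 = 196.406389
V = π·2.75² × L = 23.758294 × 196.406389 = 4666.280812

L=196.406 V=4666.281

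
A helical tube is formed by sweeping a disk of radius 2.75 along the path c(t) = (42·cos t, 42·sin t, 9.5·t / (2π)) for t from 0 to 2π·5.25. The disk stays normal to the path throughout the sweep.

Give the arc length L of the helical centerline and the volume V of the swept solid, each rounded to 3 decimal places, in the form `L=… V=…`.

L=1386.340 V=32937.069

2πR = 2π·42 = 263.893783
per-turn = √(263.893783² + 9.5²) = √(69639.9287 + 90.25) = √69730.1787 = 264.064724
L = 5.25 × 264.064724 = 1386.339803
V = π·2.75² × L = 23.758294 × 1386.339803 = 32937.069235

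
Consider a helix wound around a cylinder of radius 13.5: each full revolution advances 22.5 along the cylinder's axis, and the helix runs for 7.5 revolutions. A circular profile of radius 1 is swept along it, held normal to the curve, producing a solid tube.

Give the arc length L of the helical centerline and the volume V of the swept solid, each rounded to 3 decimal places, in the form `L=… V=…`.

L=658.173 V=2067.712

2πR = 2π·13.5 = 84.823002
per-turn = √(84.823002² + 22.5²) = √(7194.9416 + 506.25) = √7701.1916 = 87.756433
L = 7.5 × 87.756433 = 658.173251
V = π·1² × L = 3.141593 × 658.173251 = 2067.712249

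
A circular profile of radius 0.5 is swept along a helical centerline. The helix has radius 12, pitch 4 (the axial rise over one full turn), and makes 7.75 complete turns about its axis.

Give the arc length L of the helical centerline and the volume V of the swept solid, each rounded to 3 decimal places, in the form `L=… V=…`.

L=585.158 V=459.582

2πR = 2π·12 = 75.398224
per-turn = √(75.398224² + 4²) = √(5684.8921 + 16) = √5700.8921 = 75.504252
L = 7.75 × 75.504252 = 585.157956
V = π·0.5² × L = 0.785398 × 585.157956 = 459.581984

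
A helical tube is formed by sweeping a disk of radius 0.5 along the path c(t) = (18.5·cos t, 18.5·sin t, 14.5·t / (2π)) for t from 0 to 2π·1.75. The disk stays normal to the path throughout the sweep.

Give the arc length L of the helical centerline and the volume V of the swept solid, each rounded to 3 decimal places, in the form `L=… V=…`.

2πR = 2π·18.5 = 116.238928
per-turn = √(116.238928² + 14.5²) = √(13511.4884 + 210.25) = √13721.7384 = 117.139824
L = 1.75 × 117.139824 = 204.994692
V = π·0.5² × L = 0.785398 × 204.994692 = 161.002455

L=204.995 V=161.002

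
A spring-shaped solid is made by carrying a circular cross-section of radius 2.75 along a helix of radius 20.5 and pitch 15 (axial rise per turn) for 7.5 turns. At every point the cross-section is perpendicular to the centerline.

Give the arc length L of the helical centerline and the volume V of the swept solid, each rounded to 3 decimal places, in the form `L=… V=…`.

2πR = 2π·20.5 = 128.805299
per-turn = √(128.805299² + 15²) = √(16590.8050 + 225) = √16815.8050 = 129.675769
L = 7.5 × 129.675769 = 972.568266
V = π·2.75² × L = 23.758294 × 972.568266 = 23106.563219

L=972.568 V=23106.563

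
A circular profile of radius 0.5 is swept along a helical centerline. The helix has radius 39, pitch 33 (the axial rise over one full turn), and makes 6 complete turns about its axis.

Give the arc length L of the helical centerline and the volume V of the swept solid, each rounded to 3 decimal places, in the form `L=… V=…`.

2πR = 2π·39 = 245.044227
per-turn = √(245.044227² + 33²) = √(60046.6732 + 1089) = √61135.6732 = 247.256290
L = 6 × 247.256290 = 1483.537743
V = π·0.5² × L = 0.785398 × 1483.537743 = 1165.167819

L=1483.538 V=1165.168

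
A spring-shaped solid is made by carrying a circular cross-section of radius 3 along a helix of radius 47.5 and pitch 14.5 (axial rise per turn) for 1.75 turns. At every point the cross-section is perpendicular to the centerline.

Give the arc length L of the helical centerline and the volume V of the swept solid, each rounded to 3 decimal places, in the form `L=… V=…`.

2πR = 2π·47.5 = 298.451302
per-turn = √(298.451302² + 14.5²) = √(89073.1797 + 210.25) = √89283.4297 = 298.803329
L = 1.75 × 298.803329 = 522.905827
V = π·3² × L = 28.274334 × 522.905827 = 14784.813931

L=522.906 V=14784.814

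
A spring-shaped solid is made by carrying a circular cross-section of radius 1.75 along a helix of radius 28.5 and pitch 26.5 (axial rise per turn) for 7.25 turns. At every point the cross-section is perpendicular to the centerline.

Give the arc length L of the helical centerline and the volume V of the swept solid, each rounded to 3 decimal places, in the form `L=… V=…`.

L=1312.402 V=12626.788

2πR = 2π·28.5 = 179.070781
per-turn = √(179.070781² + 26.5²) = √(32066.3447 + 702.25) = √32768.5947 = 181.020979
L = 7.25 × 181.020979 = 1312.402095
V = π·1.75² × L = 9.621128 × 1312.402095 = 12626.787889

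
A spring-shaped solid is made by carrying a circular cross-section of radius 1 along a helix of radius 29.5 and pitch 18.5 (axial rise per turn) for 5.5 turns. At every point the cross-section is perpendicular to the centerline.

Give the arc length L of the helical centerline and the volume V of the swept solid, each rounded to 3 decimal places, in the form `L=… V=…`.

2πR = 2π·29.5 = 185.353967
per-turn = √(185.353967² + 18.5²) = √(34356.0929 + 342.25) = √34698.3429 = 186.274912
L = 5.5 × 186.274912 = 1024.512017
V = π·1² × L = 3.141593 × 1024.512017 = 3218.599427

L=1024.512 V=3218.599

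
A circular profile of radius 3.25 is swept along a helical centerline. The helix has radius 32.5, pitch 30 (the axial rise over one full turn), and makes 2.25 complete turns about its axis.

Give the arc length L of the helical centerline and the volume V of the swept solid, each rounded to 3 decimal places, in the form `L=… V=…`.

2πR = 2π·32.5 = 204.203522
per-turn = √(204.203522² + 30²) = √(41699.0786 + 900) = √42599.0786 = 206.395442
L = 2.25 × 206.395442 = 464.389745
V = π·3.25² × L = 33.183072 × 464.389745 = 15409.878536

L=464.390 V=15409.879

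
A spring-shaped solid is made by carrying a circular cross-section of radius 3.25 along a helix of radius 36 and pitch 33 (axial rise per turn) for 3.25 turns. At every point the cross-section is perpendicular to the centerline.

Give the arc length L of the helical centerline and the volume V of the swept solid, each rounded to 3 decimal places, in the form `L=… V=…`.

L=742.915 V=24652.201

2πR = 2π·36 = 226.194671
per-turn = √(226.194671² + 33²) = √(51164.0292 + 1089) = √52253.0292 = 228.589215
L = 3.25 × 228.589215 = 742.914949
V = π·3.25² × L = 33.183072 × 742.914949 = 24652.200534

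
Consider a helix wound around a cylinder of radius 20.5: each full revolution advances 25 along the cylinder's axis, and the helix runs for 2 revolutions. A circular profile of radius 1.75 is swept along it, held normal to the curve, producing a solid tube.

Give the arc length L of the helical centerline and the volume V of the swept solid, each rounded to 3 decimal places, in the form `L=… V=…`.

L=262.418 V=2524.757

2πR = 2π·20.5 = 128.805299
per-turn = √(128.805299² + 25²) = √(16590.8050 + 625) = √17215.8050 = 131.209013
L = 2 × 131.209013 = 262.418025
V = π·1.75² × L = 9.621128 × 262.418025 = 2524.757280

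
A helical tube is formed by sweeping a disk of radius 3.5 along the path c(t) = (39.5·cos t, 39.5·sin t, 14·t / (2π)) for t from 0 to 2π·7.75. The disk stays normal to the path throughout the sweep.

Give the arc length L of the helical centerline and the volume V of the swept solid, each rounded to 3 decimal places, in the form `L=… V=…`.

L=1926.498 V=74140.327

2πR = 2π·39.5 = 248.185820
per-turn = √(248.185820² + 14²) = √(61596.2011 + 196) = √61792.2011 = 248.580371
L = 7.75 × 248.580371 = 1926.497879
V = π·3.5² × L = 38.484510 × 1926.497879 = 74140.326890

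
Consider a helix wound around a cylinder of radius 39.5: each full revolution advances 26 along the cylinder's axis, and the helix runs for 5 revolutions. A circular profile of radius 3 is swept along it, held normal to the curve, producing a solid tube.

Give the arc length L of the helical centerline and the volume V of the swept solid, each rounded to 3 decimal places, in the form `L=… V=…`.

2πR = 2π·39.5 = 248.185820
per-turn = √(248.185820² + 26²) = √(61596.2011 + 676) = √62272.2011 = 249.543986
L = 5 × 249.543986 = 1247.719931
V = π·3² × L = 28.274334 × 1247.719931 = 35278.449926

L=1247.720 V=35278.450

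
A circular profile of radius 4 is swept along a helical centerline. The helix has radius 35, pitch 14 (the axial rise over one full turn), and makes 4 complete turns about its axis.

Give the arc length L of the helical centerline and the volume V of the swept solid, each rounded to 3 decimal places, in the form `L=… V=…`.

L=881.427 V=44305.337

2πR = 2π·35 = 219.911486
per-turn = √(219.911486² + 14²) = √(48361.0616 + 196) = √48557.0616 = 220.356669
L = 4 × 220.356669 = 881.426676
V = π·4² × L = 50.265482 × 881.426676 = 44305.337117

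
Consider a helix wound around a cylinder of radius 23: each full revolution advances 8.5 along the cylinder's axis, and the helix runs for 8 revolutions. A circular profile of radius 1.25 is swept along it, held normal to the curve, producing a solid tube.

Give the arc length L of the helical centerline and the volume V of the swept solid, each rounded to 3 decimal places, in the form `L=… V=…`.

2πR = 2π·23 = 144.513262
per-turn = √(144.513262² + 8.5²) = √(20884.0829 + 72.25) = √20956.3329 = 144.763023
L = 8 × 144.763023 = 1158.104186
V = π·1.25² × L = 4.908739 × 1158.104186 = 5684.830631

L=1158.104 V=5684.831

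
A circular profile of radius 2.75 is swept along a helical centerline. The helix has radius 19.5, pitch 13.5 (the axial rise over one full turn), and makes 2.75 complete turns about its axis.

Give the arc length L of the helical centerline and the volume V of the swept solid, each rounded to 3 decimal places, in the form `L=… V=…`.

2πR = 2π·19.5 = 122.522113
per-turn = √(122.522113² + 13.5²) = √(15011.6683 + 182.25) = √15193.9183 = 123.263613
L = 2.75 × 123.263613 = 338.974936
V = π·2.75² × L = 23.758294 × 338.974936 = 8053.466333

L=338.975 V=8053.466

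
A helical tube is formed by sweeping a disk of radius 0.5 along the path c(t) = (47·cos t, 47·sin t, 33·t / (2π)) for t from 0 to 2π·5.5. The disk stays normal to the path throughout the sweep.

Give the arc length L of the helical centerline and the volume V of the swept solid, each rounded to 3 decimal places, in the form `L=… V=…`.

2πR = 2π·47 = 295.309709
per-turn = √(295.309709² + 33²) = √(87207.8245 + 1089) = √88296.8245 = 297.147816
L = 5.5 × 297.147816 = 1634.312987
V = π·0.5² × L = 0.785398 × 1634.312987 = 1283.586419

L=1634.313 V=1283.586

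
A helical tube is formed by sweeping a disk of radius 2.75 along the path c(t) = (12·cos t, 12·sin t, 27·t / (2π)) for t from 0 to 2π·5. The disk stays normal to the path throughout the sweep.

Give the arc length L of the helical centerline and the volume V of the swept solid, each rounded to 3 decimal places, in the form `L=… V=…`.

2πR = 2π·12 = 75.398224
per-turn = √(75.398224² + 27²) = √(5684.8921 + 729) = √6413.8921 = 80.086779
L = 5 × 80.086779 = 400.433894
V = π·2.75² × L = 23.758294 × 400.433894 = 9513.626356

L=400.434 V=9513.626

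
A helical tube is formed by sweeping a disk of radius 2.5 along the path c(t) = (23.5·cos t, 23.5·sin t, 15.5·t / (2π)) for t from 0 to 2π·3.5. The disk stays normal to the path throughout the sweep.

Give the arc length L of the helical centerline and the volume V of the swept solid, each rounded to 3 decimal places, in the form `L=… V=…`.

L=519.632 V=10202.943

2πR = 2π·23.5 = 147.654855
per-turn = √(147.654855² + 15.5²) = √(21801.9561 + 240.25) = √22042.2061 = 148.466178
L = 3.5 × 148.466178 = 519.631624
V = π·2.5² × L = 19.634954 × 519.631624 = 10202.943085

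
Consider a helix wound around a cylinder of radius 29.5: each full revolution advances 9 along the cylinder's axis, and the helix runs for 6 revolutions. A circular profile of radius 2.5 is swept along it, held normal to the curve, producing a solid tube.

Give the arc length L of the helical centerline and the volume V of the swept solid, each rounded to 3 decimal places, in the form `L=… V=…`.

2πR = 2π·29.5 = 185.353967
per-turn = √(185.353967² + 9²) = √(34356.0929 + 81) = √34437.0929 = 185.572339
L = 6 × 185.572339 = 1113.434033
V = π·2.5² × L = 19.634954 × 1113.434033 = 21862.226108

L=1113.434 V=21862.226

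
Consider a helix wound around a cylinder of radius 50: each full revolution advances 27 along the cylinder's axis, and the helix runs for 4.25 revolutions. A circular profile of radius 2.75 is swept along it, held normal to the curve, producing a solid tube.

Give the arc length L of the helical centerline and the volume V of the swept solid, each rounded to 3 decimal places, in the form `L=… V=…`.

L=1340.099 V=31838.462

2πR = 2π·50 = 314.159265
per-turn = √(314.159265² + 27²) = √(98696.0440 + 729) = √99425.0440 = 315.317370
L = 4.25 × 315.317370 = 1340.098824
V = π·2.75² × L = 23.758294 × 1340.098824 = 31838.462437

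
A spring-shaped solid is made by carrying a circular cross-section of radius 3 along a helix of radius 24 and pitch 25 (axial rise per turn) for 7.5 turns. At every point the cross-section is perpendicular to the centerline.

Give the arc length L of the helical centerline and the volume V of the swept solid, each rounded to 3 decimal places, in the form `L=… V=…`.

2πR = 2π·24 = 150.796447
per-turn = √(150.796447² + 25²) = √(22739.5685 + 625) = √23364.5685 = 152.854730
L = 7.5 × 152.854730 = 1146.410476
V = π·3² × L = 28.274334 × 1146.410476 = 32413.992576

L=1146.410 V=32413.993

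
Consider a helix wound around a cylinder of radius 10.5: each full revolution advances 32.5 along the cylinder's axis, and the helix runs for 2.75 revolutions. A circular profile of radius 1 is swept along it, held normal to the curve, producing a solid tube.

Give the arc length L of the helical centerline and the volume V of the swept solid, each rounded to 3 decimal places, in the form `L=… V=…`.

L=202.246 V=635.376

2πR = 2π·10.5 = 65.973446
per-turn = √(65.973446² + 32.5²) = √(4352.4955 + 1056.25) = √5408.7455 = 73.544174
L = 2.75 × 73.544174 = 202.246479
V = π·1² × L = 3.141593 × 202.246479 = 635.376052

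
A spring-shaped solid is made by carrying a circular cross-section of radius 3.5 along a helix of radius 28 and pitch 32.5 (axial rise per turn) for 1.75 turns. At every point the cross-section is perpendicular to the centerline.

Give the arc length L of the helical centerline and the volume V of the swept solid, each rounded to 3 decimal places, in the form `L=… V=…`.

2πR = 2π·28 = 175.929189
per-turn = √(175.929189² + 32.5²) = √(30951.0794 + 1056.25) = √32007.3294 = 178.905923
L = 1.75 × 178.905923 = 313.085366
V = π·3.5² × L = 38.484510 × 313.085366 = 12048.936894

L=313.085 V=12048.937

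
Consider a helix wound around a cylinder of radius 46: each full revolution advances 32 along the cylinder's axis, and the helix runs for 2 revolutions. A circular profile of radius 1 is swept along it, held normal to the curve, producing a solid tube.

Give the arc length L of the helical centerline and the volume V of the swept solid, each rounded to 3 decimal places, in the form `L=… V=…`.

2πR = 2π·46 = 289.026524
per-turn = √(289.026524² + 32²) = √(83536.3317 + 1024) = √84560.3317 = 290.792592
L = 2 × 290.792592 = 581.585184
V = π·1² × L = 3.141593 × 581.585184 = 1827.103742

L=581.585 V=1827.104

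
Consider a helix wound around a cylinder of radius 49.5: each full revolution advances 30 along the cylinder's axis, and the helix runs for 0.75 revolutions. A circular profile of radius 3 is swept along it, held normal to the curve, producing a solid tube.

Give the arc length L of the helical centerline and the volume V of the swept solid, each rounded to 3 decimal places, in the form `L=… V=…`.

2πR = 2π·49.5 = 311.017673
per-turn = √(311.017673² + 30²) = √(96731.9927 + 900) = √97631.9927 = 312.461186
L = 0.75 × 312.461186 = 234.345889
V = π·3² × L = 28.274334 × 234.345889 = 6625.973923

L=234.346 V=6625.974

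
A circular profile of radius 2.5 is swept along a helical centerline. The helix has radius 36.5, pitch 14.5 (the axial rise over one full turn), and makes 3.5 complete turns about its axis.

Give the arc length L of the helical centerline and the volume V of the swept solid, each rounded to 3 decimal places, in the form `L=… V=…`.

L=804.280 V=15791.995

2πR = 2π·36.5 = 229.336264
per-turn = √(229.336264² + 14.5²) = √(52595.1219 + 210.25) = √52805.3719 = 229.794195
L = 3.5 × 229.794195 = 804.279681
V = π·2.5² × L = 19.634954 × 804.279681 = 15791.994607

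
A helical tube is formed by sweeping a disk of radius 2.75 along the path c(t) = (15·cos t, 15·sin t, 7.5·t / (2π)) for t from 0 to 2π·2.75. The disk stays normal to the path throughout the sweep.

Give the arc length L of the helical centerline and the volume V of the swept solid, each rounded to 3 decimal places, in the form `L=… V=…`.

2πR = 2π·15 = 94.247780
per-turn = √(94.247780² + 7.5²) = √(8882.6440 + 56.25) = √8938.8940 = 94.545724
L = 2.75 × 94.545724 = 260.000741
V = π·2.75² × L = 23.758294 × 260.000741 = 6177.174172

L=260.001 V=6177.174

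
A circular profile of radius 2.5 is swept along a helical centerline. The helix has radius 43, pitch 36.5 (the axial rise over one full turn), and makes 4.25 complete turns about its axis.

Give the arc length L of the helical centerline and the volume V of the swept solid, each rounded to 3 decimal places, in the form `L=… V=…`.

2πR = 2π·43 = 270.176968
per-turn = √(270.176968² + 36.5²) = √(72995.5942 + 1332.25) = √74327.8442 = 272.631334
L = 4.25 × 272.631334 = 1158.683169
V = π·2.5² × L = 19.634954 × 1158.683169 = 22750.690813

L=1158.683 V=22750.691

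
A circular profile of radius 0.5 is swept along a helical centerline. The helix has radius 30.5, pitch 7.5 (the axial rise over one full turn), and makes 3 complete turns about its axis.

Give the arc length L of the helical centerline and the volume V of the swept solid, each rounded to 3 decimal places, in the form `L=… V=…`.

2πR = 2π·30.5 = 191.637152
per-turn = √(191.637152² + 7.5²) = √(36724.7980 + 56.25) = √36781.0480 = 191.783857
L = 3 × 191.783857 = 575.351572
V = π·0.5² × L = 0.785398 × 575.351572 = 451.880068

L=575.352 V=451.880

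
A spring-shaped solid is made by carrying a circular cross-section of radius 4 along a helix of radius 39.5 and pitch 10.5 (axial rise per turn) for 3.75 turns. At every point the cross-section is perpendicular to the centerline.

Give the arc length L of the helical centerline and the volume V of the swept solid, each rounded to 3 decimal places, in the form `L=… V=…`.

2πR = 2π·39.5 = 248.185820
per-turn = √(248.185820² + 10.5²) = √(61596.2011 + 110.25) = √61706.4511 = 248.407832
L = 3.75 × 248.407832 = 931.529371
V = π·4² × L = 50.265482 × 931.529371 = 46823.773232

L=931.529 V=46823.773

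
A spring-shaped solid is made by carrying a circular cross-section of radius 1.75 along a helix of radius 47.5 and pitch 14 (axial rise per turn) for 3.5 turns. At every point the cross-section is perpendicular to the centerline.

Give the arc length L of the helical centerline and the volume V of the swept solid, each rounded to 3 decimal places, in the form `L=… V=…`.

L=1045.728 V=10061.084

2πR = 2π·47.5 = 298.451302
per-turn = √(298.451302² + 14²) = √(89073.1797 + 196) = √89269.1797 = 298.779483
L = 3.5 × 298.779483 = 1045.728192
V = π·1.75² × L = 9.621128 × 1045.728192 = 10061.084267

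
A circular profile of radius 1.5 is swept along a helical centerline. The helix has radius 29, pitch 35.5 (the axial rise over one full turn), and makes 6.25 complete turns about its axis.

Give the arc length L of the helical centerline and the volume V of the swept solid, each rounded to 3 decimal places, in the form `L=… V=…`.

L=1160.240 V=8201.251

2πR = 2π·29 = 182.212374
per-turn = √(182.212374² + 35.5²) = √(33201.3492 + 1260.25) = √34461.5992 = 185.638356
L = 6.25 × 185.638356 = 1160.239725
V = π·1.5² × L = 7.068583 × 1160.239725 = 8201.251340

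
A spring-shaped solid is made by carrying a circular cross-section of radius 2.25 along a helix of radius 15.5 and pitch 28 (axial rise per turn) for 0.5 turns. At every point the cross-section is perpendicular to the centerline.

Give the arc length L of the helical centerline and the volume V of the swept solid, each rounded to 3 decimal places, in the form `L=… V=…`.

L=50.667 V=805.828

2πR = 2π·15.5 = 97.389372
per-turn = √(97.389372² + 28²) = √(9484.6898 + 784) = √10268.6898 = 101.334544
L = 0.5 × 101.334544 = 50.667272
V = π·2.25² × L = 15.904313 × 50.667272 = 805.828144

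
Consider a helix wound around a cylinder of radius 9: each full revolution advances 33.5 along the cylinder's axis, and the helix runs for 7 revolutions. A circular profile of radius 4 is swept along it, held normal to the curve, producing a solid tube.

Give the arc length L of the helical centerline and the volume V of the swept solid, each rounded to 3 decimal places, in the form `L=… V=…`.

2πR = 2π·9 = 56.548668
per-turn = √(56.548668² + 33.5²) = √(3197.7518 + 1122.25) = √4320.0018 = 65.726721
L = 7 × 65.726721 = 460.087046
V = π·4² × L = 50.265482 × 460.087046 = 23126.497316

L=460.087 V=23126.497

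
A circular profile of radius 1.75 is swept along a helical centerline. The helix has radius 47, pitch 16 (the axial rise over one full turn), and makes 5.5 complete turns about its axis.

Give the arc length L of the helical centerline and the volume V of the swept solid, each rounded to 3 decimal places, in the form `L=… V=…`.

L=1626.586 V=15649.587

2πR = 2π·47 = 295.309709
per-turn = √(295.309709² + 16²) = √(87207.8245 + 256) = √87463.8245 = 295.742835
L = 5.5 × 295.742835 = 1626.585593
V = π·1.75² × L = 9.621128 × 1626.585593 = 15649.587381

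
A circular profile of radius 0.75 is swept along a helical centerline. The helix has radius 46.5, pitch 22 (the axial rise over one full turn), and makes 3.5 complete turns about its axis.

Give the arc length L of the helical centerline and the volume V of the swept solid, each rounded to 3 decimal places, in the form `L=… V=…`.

L=1025.483 V=1812.179

2πR = 2π·46.5 = 292.168117
per-turn = √(292.168117² + 22²) = √(85362.2085 + 484) = √85846.2085 = 292.995236
L = 3.5 × 292.995236 = 1025.483327
V = π·0.75² × L = 1.767146 × 1025.483327 = 1812.178623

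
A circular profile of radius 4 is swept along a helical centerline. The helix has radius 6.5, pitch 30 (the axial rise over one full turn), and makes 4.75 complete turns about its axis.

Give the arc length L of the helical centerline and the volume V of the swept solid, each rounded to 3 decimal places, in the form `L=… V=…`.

L=240.707 V=12099.233

2πR = 2π·6.5 = 40.840704
per-turn = √(40.840704² + 30²) = √(1667.9631 + 900) = √2567.9631 = 50.675074
L = 4.75 × 50.675074 = 240.706602
V = π·4² × L = 50.265482 × 240.706602 = 12099.233500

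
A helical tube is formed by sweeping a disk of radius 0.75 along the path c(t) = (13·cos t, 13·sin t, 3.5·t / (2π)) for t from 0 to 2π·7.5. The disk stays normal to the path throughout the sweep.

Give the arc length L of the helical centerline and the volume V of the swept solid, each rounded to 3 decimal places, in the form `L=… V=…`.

L=613.173 V=1083.566

2πR = 2π·13 = 81.681409
per-turn = √(81.681409² + 3.5²) = √(6671.8526 + 12.25) = √6684.1026 = 81.756361
L = 7.5 × 81.756361 = 613.172708
V = π·0.75² × L = 1.767146 × 613.172708 = 1083.565617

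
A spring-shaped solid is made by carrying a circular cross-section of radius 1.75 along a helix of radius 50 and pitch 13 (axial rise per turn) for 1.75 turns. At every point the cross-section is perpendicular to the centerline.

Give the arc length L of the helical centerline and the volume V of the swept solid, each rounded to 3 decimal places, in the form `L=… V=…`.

L=550.249 V=5294.018

2πR = 2π·50 = 314.159265
per-turn = √(314.159265² + 13²) = √(98696.0440 + 169) = √98865.0440 = 314.428122
L = 1.75 × 314.428122 = 550.249214
V = π·1.75² × L = 9.621128 × 550.249214 = 5294.017844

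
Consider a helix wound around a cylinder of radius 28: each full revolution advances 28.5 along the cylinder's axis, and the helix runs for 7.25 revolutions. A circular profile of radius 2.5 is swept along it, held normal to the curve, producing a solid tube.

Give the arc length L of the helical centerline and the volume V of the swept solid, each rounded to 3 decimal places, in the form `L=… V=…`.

2πR = 2π·28 = 175.929189
per-turn = √(175.929189² + 28.5²) = √(30951.0794 + 812.25) = √31763.3294 = 178.222696
L = 7.25 × 178.222696 = 1292.114547
V = π·2.5² × L = 19.634954 × 1292.114547 = 25370.609796

L=1292.115 V=25370.610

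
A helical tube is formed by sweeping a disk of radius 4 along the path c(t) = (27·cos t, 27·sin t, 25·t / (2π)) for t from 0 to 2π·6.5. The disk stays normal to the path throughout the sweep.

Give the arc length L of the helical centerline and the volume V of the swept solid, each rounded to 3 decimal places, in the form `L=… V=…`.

L=1114.608 V=56026.318

2πR = 2π·27 = 169.646003
per-turn = √(169.646003² + 25²) = √(28779.7664 + 625) = √29404.7664 = 171.478181
L = 6.5 × 171.478181 = 1114.608174
V = π·4² × L = 50.265482 × 1114.608174 = 56026.317623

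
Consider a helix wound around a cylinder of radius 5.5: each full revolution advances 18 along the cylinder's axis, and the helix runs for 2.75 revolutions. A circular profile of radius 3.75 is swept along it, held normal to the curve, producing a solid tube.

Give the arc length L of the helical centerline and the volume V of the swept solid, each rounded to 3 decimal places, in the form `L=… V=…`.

2πR = 2π·5.5 = 34.557519
per-turn = √(34.557519² + 18²) = √(1194.2221 + 324) = √1518.2221 = 38.964370
L = 2.75 × 38.964370 = 107.152018
V = π·3.75² × L = 44.178647 × 107.152018 = 4733.831128

L=107.152 V=4733.831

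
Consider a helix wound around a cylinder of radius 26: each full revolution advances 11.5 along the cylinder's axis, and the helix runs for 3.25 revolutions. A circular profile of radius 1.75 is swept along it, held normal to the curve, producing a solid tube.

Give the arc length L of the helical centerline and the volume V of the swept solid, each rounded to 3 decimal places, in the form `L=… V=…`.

L=532.243 V=5120.778

2πR = 2π·26 = 163.362818
per-turn = √(163.362818² + 11.5²) = √(26687.4103 + 132.25) = √26819.6603 = 163.767092
L = 3.25 × 163.767092 = 532.243048
V = π·1.75² × L = 9.621128 × 532.243048 = 5120.778225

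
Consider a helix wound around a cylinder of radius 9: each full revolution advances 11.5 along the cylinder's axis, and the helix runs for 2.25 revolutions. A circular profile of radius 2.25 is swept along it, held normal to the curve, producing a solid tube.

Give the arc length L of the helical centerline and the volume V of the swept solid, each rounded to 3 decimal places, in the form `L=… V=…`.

2πR = 2π·9 = 56.548668
per-turn = √(56.548668² + 11.5²) = √(3197.7518 + 132.25) = √3330.0018 = 57.706168
L = 2.25 × 57.706168 = 129.838878
V = π·2.25² × L = 15.904313 × 129.838878 = 2064.998131

L=129.839 V=2064.998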